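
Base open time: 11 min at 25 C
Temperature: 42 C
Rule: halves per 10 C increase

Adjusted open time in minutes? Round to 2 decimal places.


Acceleration = 2^((42-25)/10) = 3.2490
Open time = 11 / 3.2490 = 3.39 min

3.39


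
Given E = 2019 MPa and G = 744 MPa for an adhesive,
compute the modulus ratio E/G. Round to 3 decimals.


E/G ratio = 2019 / 744 = 2.714

2.714


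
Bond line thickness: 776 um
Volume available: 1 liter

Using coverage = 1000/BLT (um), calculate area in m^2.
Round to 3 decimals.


1 L = 1e6 mm^3, thickness = 776 um = 0.776 mm
Area = 1e6 / 0.776 mm^2 = (1e6 / 0.776) / 1e6 m^2 = 1000 / 776 m^2
= 1.289 m^2

1.289


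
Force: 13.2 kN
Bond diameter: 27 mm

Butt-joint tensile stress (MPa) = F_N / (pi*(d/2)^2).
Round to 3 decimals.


F_N = 13.2 * 1000 = 13200.0 N
A = pi*(13.5)^2 = 572.5553 mm^2
stress = 13200.0 / 572.5553 = 23.055 MPa

23.055


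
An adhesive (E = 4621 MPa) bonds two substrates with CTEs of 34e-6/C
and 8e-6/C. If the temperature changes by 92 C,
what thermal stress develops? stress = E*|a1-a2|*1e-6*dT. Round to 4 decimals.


Stress = 4621 * |34 - 8| * 1e-6 * 92
= 11.0534 MPa

11.0534


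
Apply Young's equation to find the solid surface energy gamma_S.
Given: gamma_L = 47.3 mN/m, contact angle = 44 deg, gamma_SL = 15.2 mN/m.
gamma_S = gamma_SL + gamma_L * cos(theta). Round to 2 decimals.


theta_rad = 44 * pi/180 = 0.767945
gamma_S = 15.2 + 47.3 * cos(0.767945)
= 49.22 mN/m

49.22


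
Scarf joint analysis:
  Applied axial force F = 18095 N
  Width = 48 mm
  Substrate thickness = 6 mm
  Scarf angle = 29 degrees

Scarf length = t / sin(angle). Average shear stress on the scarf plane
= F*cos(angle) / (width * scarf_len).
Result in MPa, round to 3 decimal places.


Scarf length = 6 / sin(29 deg) = 12.3760 mm
cos(29 deg) = 0.874620
Shear = 18095 * 0.874620 / (48 * 12.3760)
= 26.641 MPa

26.641


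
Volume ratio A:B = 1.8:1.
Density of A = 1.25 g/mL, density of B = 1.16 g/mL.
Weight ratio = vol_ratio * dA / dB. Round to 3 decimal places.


Wt ratio = 1.8 * 1.25 / 1.16
= 1.940

1.940


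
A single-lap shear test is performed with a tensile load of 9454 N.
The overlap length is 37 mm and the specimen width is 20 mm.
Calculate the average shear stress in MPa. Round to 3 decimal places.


Shear stress = F / (overlap * width)
= 9454 / (37 * 20)
= 9454 / 740
= 12.776 MPa

12.776


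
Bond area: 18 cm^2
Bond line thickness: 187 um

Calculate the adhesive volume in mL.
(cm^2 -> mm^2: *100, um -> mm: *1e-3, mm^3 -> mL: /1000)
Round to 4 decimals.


V = 18*100 * 187*1e-3 / 1000
= 0.3366 mL

0.3366


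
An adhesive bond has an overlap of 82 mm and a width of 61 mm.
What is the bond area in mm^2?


Bond area = overlap * width
= 82 * 61
= 5002 mm^2

5002


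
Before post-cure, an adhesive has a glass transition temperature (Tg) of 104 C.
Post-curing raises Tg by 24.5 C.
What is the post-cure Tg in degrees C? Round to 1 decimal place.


Tg_post = Tg_base + delta_Tg
= 104 + 24.5
= 128.5 C

128.5


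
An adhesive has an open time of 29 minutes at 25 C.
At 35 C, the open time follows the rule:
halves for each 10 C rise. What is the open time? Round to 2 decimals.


Factor = 2^((35-25)/10) = 2.0000
Open time = 29 / 2.0000 = 14.50 min

14.50


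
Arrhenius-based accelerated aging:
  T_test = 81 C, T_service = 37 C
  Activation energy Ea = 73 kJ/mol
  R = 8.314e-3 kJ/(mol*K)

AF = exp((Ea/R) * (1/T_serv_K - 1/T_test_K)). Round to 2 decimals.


T_test_K = 354.15, T_serv_K = 310.15
AF = exp((73/8.314e-3) * (1/310.15 - 1/354.15))
= 33.69

33.69


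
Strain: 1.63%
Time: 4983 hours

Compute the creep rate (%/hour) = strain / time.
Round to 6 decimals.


Creep rate = 1.63 / 4983
= 0.000327 %/h

0.000327


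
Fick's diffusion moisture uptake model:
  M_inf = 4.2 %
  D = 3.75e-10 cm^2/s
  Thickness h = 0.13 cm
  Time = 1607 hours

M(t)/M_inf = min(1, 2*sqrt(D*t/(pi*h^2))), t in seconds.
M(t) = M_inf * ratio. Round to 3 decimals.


t_sec = 1607 * 3600 = 5785200
ratio = 2*sqrt(3.75e-10*5785200/(pi*0.13^2))
= min(1, 0.404284)
= 0.404284
M(t) = 4.2 * 0.404284 = 1.698 %

1.698


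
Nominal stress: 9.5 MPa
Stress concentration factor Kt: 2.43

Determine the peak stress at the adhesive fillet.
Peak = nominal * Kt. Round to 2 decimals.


Peak stress = 9.5 * 2.43
= 23.09 MPa

23.09


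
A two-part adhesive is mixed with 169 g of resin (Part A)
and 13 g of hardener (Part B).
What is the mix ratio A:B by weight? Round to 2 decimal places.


Mix ratio = mass_A / mass_B
= 169 / 13
= 13.00

13.00


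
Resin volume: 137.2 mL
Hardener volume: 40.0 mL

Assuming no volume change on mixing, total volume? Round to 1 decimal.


V_total = 137.2 + 40.0 = 177.2 mL

177.2


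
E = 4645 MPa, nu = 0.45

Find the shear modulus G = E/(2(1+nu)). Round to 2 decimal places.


G = 4645 / (2 * 1.45)
= 1601.72 MPa

1601.72


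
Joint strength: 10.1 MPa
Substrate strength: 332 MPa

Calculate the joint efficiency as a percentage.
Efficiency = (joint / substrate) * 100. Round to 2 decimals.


Efficiency = (10.1 / 332) * 100 = 3.04%

3.04


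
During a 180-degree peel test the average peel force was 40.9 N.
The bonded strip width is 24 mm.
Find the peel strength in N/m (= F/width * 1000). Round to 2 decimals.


Peel strength = F/width * 1000
= 40.9 / 24 * 1000
= 1704.17 N/m

1704.17


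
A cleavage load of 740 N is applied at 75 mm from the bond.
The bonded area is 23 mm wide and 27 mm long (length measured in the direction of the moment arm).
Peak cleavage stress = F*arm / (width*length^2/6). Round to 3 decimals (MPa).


Moment = 740 * 75 = 55500 N*mm
Section modulus = 23 * 729 / 6 = 16767 / 6 mm^3
Stress = 55500 / (16767 / 6) = 333000 / 16767
= 19.860 MPa

19.860


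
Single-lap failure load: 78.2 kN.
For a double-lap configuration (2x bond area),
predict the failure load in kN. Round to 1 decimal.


Failure load = 78.2 * 2 = 156.4 kN

156.4


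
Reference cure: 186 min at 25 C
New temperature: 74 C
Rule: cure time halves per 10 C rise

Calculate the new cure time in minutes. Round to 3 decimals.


factor = 2^((74-25)/10) = 29.8571
t_new = 186 / 29.8571 = 6.230 min

6.230


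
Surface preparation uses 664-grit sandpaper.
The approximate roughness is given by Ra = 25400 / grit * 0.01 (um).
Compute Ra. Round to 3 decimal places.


Ra = 25400 / 664 * 0.01
= 254 / 664
= 0.383 um

0.383


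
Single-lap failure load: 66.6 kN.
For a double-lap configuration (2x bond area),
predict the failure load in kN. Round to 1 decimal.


Failure load = 66.6 * 2 = 133.2 kN

133.2


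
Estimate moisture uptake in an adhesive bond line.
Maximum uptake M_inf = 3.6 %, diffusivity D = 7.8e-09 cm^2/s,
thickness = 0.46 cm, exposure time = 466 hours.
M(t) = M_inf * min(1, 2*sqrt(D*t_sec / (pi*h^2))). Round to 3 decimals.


Convert time: 466 h = 1677600 s
ratio = min(1, 2*sqrt(7.8e-09*1677600/(pi*0.46^2)))
= 0.280601
M(t) = 3.6 * 0.280601 = 1.010%

1.010


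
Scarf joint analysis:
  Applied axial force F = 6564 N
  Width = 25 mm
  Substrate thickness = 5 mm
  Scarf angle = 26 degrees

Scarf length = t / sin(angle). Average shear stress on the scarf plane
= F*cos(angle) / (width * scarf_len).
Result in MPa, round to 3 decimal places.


Scarf length = 5 / sin(26 deg) = 11.4059 mm
cos(26 deg) = 0.898794
Shear = 6564 * 0.898794 / (25 * 11.4059)
= 20.690 MPa

20.690


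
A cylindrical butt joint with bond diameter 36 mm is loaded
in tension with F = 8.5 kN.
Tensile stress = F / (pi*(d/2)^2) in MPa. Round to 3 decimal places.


Area = pi * (36/2)^2 = 1017.8760 mm^2
Stress = 8.5*1000 / 1017.8760
= 8.351 MPa

8.351


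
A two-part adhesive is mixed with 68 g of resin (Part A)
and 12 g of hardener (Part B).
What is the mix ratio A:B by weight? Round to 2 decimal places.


Mix ratio = mass_A / mass_B
= 68 / 12
= 5.67

5.67


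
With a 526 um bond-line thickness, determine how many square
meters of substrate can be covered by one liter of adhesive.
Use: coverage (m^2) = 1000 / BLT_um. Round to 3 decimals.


Coverage = 1000 / 526 = 1.901 m^2

1.901


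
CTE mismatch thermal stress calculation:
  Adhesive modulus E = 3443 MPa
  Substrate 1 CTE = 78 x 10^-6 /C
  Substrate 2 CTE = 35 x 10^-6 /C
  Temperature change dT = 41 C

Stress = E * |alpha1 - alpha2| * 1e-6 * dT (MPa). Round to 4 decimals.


delta_alpha = |78 - 35| = 43 x 10^-6/C
Stress = 3443 * 43e-6 * 41
= 6.0700 MPa

6.0700


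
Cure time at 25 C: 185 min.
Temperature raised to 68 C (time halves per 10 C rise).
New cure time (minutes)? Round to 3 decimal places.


Acceleration factor = 2^(43/10) = 19.6983
New time = 185 / 19.6983 = 9.392 min

9.392


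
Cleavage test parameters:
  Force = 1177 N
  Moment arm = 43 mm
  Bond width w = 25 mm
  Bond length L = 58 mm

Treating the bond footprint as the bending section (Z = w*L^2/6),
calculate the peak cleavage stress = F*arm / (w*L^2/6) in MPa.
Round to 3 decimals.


M = 1177 * 43 = 50611 N*mm
Z = 25 * 58^2 / 6 = 84100 / 6 mm^3
sigma = M / Z = 6 * 50611 / 84100 = 303666 / 84100
= 3.611 MPa

3.611


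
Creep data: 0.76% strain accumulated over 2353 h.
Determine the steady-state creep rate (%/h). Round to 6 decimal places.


Rate = 0.76 / 2353 = 0.000323 %/h

0.000323


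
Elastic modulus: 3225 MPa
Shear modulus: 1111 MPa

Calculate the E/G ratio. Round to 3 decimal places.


E / G = 3225 / 1111 = 2.903

2.903


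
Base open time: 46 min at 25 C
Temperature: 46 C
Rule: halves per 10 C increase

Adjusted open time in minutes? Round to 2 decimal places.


Acceleration = 2^((46-25)/10) = 4.2871
Open time = 46 / 4.2871 = 10.73 min

10.73


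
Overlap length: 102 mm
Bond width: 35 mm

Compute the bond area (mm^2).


Bond area = 102 * 35 = 3570 mm^2

3570


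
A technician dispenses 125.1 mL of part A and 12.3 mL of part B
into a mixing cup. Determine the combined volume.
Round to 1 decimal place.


Combined volume = 125.1 + 12.3
= 137.4 mL

137.4


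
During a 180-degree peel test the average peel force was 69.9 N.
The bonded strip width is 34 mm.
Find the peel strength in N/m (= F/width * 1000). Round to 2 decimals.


Peel strength = F/width * 1000
= 69.9 / 34 * 1000
= 2055.88 N/m

2055.88


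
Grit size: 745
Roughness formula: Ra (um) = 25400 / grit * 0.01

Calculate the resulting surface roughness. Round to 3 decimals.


Ra = 25400 / 745 * 0.01
= 0.341 um

0.341


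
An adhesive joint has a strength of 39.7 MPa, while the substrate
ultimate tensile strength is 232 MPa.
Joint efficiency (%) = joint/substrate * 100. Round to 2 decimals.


Efficiency = 39.7 / 232 * 100
= 17.11%

17.11


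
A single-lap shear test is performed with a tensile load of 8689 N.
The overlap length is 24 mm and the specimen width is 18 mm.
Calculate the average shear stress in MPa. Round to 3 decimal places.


Shear stress = F / (overlap * width)
= 8689 / (24 * 18)
= 8689 / 432
= 20.113 MPa

20.113


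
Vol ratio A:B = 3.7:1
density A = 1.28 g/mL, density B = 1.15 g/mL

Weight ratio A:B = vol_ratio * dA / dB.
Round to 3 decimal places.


Weight ratio = 3.7 * 1.28 / 1.15
= 4.118

4.118


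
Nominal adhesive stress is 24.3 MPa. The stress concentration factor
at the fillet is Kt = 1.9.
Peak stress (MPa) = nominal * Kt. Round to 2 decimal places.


Peak = 24.3 * 1.9 = 46.17 MPa

46.17


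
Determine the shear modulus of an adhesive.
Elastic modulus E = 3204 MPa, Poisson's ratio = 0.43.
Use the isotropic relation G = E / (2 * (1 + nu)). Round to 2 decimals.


G = 3204 / (2*(1+0.43)) = 3204 / 2.86
= 1120.28 MPa

1120.28


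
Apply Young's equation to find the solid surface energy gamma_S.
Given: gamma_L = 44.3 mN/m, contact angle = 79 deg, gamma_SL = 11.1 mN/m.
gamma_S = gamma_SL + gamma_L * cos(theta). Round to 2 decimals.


theta_rad = 79 * pi/180 = 1.378810
gamma_S = 11.1 + 44.3 * cos(1.378810)
= 19.55 mN/m

19.55


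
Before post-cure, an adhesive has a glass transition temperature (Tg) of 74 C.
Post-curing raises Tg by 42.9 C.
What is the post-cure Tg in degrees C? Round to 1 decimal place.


Tg_post = Tg_base + delta_Tg
= 74 + 42.9
= 116.9 C

116.9


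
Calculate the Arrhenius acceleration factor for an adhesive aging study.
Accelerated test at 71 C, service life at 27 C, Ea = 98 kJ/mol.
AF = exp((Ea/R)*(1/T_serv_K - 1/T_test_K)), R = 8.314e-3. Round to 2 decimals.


T_test = 344.15 K, T_serv = 300.15 K
Ea/R = 98 / 0.008314 = 11787.35
AF = exp(11787.35 * (1/300.15 - 1/344.15))
= 151.55

151.55


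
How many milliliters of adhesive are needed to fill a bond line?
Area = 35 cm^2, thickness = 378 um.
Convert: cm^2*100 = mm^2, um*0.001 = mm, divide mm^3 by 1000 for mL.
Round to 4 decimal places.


= (35 * 100) * (378 * 0.001) / 1000
= 1.3230 mL

1.3230


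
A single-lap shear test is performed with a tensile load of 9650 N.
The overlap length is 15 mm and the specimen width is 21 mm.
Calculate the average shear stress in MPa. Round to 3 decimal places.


Shear stress = F / (overlap * width)
= 9650 / (15 * 21)
= 9650 / 315
= 30.635 MPa

30.635


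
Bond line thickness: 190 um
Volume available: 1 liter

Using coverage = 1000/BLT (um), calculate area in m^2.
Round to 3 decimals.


1 L = 1e6 mm^3, thickness = 190 um = 0.19 mm
Area = 1e6 / 0.19 mm^2 = (1e6 / 0.19) / 1e6 m^2 = 1000 / 190 m^2
= 5.263 m^2

5.263


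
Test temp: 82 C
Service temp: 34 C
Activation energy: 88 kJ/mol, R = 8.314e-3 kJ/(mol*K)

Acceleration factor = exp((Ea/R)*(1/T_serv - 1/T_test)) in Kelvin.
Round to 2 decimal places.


AF = exp((88/0.008314)*(1/307.15 - 1/355.15))
= 105.37

105.37


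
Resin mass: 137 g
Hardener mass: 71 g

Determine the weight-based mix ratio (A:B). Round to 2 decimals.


Ratio = 137 / 71 = 1.93

1.93


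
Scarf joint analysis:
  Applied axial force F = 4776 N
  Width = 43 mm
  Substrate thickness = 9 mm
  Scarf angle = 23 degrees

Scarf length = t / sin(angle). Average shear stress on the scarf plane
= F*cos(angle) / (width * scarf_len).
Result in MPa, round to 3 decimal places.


Scarf length = 9 / sin(23 deg) = 23.0337 mm
cos(23 deg) = 0.920505
Shear = 4776 * 0.920505 / (43 * 23.0337)
= 4.439 MPa

4.439


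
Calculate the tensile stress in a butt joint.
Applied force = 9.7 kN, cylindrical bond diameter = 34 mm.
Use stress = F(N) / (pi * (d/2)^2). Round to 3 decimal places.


A = pi * 17.0^2 = 907.9203 mm^2
sigma = 9700.0 / 907.9203 = 10.684 MPa

10.684


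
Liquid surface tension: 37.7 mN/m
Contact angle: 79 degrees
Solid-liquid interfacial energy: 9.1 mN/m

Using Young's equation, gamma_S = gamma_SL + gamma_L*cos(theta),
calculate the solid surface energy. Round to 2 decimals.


gamma_S = 9.1 + 37.7 * cos(79)
= 16.29 mN/m

16.29


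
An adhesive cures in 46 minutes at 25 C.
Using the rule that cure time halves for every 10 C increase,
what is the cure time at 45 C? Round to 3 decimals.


Factor = 2^((45 - 25) / 10) = 4.0000
Cure time = 46 / 4.0000
= 11.500 minutes

11.500


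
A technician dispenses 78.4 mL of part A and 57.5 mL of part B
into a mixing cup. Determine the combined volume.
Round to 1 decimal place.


Combined volume = 78.4 + 57.5
= 135.9 mL

135.9


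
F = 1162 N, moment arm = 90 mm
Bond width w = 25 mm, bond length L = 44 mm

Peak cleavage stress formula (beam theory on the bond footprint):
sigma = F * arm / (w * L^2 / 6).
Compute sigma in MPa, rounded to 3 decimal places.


sigma = (1162 * 90) / (25 * 1936 / 6)
= 104580 * 6 / 48400
= 627480 / 48400
= 12.964 MPa

12.964


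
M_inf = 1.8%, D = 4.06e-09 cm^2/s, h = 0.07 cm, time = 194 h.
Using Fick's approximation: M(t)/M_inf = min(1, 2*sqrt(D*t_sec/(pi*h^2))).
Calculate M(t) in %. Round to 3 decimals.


t = 698400 s
ratio = min(1, 2*sqrt(4.06e-09*698400/(pi*0.0049)))
= 0.858365
M(t) = 1.8 * 0.858365 = 1.545%

1.545


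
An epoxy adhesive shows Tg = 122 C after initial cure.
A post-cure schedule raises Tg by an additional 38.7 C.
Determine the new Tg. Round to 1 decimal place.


New Tg = 122 + 38.7
= 160.7 C

160.7


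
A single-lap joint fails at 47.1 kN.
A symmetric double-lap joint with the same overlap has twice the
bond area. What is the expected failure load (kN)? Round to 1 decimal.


Double-lap load = 2 * 47.1 = 94.2 kN

94.2


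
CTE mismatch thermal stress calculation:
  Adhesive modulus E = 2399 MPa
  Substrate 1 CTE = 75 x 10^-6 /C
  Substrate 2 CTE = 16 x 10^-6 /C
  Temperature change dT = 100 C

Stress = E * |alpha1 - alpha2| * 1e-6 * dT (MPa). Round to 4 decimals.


delta_alpha = |75 - 16| = 59 x 10^-6/C
Stress = 2399 * 59e-6 * 100
= 14.1541 MPa

14.1541


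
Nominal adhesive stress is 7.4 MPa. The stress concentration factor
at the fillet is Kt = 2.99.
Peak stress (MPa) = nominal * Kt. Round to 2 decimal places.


Peak = 7.4 * 2.99 = 22.13 MPa

22.13


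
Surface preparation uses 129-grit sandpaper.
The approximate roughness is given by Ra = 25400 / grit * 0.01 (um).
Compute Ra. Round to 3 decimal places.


Ra = 25400 / 129 * 0.01
= 254 / 129
= 1.969 um

1.969


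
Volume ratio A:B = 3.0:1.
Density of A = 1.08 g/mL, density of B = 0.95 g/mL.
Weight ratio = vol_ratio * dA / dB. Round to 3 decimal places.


Wt ratio = 3.0 * 1.08 / 0.95
= 3.411

3.411


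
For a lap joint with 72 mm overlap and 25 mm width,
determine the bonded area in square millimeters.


Area = 72 * 25 = 1800 mm^2

1800


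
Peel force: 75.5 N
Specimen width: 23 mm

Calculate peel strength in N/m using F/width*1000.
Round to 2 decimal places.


Peel strength = 75.5 / 23 * 1000 = 3282.61 N/m

3282.61


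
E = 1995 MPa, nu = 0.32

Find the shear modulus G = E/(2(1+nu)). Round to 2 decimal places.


G = 1995 / (2 * 1.32)
= 755.68 MPa

755.68


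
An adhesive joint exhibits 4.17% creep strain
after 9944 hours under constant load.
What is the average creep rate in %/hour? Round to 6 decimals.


Creep rate = strain / time
= 4.17 / 9944
= 0.000419 %/h

0.000419


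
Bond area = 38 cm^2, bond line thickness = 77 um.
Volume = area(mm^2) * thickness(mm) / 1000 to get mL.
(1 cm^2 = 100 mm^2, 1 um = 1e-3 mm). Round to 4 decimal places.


area_mm2 = 38 * 100 = 3800
blt_mm = 77 * 1e-3 = 0.077
vol_mm3 = 3800 * 0.077 = 292.6
vol_mL = 292.6 / 1000 = 0.2926 mL

0.2926


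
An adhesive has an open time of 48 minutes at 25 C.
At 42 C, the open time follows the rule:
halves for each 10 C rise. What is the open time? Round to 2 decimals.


Factor = 2^((42-25)/10) = 3.2490
Open time = 48 / 3.2490 = 14.77 min

14.77


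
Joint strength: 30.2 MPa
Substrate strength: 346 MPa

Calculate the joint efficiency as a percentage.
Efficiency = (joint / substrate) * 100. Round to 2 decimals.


Efficiency = (30.2 / 346) * 100 = 8.73%

8.73


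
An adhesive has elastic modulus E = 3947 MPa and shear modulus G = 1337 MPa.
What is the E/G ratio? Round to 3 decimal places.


E/G = 3947 / 1337 = 2.952

2.952


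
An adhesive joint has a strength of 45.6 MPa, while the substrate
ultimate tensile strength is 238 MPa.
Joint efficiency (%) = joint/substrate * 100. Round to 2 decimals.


Efficiency = 45.6 / 238 * 100
= 19.16%

19.16


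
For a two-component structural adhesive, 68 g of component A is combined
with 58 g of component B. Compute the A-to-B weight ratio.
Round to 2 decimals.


Weight ratio A:B = 68 / 58
= 1.17

1.17


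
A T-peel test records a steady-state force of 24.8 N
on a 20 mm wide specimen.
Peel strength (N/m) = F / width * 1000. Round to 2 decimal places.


Peel strength = 24.8 / 20 * 1000
= 1240.00 N/m

1240.00


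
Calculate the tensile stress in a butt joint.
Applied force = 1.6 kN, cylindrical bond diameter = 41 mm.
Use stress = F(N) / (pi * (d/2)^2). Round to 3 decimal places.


A = pi * 20.5^2 = 1320.2543 mm^2
sigma = 1600.0 / 1320.2543 = 1.212 MPa

1.212


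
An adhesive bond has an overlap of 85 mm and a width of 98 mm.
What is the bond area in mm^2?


Bond area = overlap * width
= 85 * 98
= 8330 mm^2

8330


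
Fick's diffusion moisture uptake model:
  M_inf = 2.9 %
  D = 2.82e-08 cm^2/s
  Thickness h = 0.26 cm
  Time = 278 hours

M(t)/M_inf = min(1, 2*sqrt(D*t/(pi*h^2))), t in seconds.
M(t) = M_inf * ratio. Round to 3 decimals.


t_sec = 278 * 3600 = 1000800
ratio = 2*sqrt(2.82e-08*1000800/(pi*0.26^2))
= min(1, 0.729088)
= 0.729088
M(t) = 2.9 * 0.729088 = 2.114 %

2.114


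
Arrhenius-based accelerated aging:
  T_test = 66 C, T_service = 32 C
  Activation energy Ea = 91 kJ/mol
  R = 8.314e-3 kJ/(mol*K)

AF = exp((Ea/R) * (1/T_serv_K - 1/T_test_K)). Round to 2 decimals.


T_test_K = 339.15, T_serv_K = 305.15
AF = exp((91/8.314e-3) * (1/305.15 - 1/339.15))
= 36.45

36.45


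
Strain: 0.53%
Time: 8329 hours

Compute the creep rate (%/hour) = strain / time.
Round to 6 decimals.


Creep rate = 0.53 / 8329
= 0.000064 %/h

0.000064


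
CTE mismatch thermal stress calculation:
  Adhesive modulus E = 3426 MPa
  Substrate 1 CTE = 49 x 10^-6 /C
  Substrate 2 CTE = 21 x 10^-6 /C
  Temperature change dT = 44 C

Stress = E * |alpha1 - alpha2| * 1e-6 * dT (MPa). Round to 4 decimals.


delta_alpha = |49 - 21| = 28 x 10^-6/C
Stress = 3426 * 28e-6 * 44
= 4.2208 MPa

4.2208


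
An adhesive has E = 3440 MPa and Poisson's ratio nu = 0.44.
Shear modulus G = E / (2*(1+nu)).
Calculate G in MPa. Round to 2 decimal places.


G = 3440 / (2*(1+0.44))
= 3440 / 2.88
= 1194.44 MPa

1194.44


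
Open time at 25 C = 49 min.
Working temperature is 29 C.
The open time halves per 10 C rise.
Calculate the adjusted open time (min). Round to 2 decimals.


factor = 2^((29 - 25) / 10) = 1.3195
ot = 49 / 1.3195 = 37.14 min

37.14


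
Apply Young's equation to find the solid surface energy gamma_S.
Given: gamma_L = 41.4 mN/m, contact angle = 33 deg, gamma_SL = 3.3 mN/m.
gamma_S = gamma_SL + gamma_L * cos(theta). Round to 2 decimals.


theta_rad = 33 * pi/180 = 0.575959
gamma_S = 3.3 + 41.4 * cos(0.575959)
= 38.02 mN/m

38.02


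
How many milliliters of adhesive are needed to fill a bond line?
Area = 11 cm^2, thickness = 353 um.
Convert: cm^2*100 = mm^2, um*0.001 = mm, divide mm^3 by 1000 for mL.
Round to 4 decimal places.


= (11 * 100) * (353 * 0.001) / 1000
= 0.3883 mL

0.3883


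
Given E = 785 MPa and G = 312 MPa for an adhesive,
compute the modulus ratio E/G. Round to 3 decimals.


E/G ratio = 785 / 312 = 2.516

2.516


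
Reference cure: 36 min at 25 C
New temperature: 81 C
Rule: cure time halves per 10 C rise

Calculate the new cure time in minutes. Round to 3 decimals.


factor = 2^((81-25)/10) = 48.5029
t_new = 36 / 48.5029 = 0.742 min

0.742


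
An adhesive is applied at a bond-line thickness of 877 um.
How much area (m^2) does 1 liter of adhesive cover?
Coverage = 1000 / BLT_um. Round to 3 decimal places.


Coverage = 1000 / 877 = 1.140 m^2

1.140


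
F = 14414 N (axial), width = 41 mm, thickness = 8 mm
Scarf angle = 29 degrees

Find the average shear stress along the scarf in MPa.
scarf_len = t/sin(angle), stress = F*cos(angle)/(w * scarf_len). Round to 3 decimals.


scarf_len = 8/sin(29 deg) = 16.5013
cos(29 deg) = 0.874620
stress = 14414*0.874620/(41*16.5013) = 18.634 MPa

18.634


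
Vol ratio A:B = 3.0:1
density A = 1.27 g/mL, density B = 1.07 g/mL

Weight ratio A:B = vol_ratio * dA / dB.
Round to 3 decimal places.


Weight ratio = 3.0 * 1.27 / 1.07
= 3.561

3.561


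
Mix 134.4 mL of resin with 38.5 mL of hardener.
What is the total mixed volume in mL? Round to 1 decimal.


Total = 134.4 + 38.5 = 172.9 mL

172.9


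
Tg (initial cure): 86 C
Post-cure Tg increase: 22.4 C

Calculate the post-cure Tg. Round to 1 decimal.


Post-cure Tg = 86 + 22.4 = 108.4 C

108.4


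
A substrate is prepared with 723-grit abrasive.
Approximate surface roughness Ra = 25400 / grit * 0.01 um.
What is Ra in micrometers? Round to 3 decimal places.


Ra = 25400 / 723 * 0.01 = 0.351 um

0.351


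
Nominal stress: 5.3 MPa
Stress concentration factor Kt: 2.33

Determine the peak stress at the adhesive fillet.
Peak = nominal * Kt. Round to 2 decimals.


Peak stress = 5.3 * 2.33
= 12.35 MPa

12.35


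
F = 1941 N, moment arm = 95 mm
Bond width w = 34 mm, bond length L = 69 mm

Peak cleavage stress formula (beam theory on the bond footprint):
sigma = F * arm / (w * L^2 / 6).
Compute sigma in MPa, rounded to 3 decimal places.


sigma = (1941 * 95) / (34 * 4761 / 6)
= 184395 * 6 / 161874
= 1106370 / 161874
= 6.835 MPa

6.835


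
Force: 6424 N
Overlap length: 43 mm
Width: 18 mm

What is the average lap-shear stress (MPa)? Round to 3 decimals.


Average shear stress = F / (overlap * width)
= 6424 / (43 * 18)
= 8.300 MPa

8.300


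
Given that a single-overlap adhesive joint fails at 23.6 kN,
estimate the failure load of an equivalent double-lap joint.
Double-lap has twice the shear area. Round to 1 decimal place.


Double-lap factor = 2
Expected load = 23.6 * 2 = 47.2 kN

47.2


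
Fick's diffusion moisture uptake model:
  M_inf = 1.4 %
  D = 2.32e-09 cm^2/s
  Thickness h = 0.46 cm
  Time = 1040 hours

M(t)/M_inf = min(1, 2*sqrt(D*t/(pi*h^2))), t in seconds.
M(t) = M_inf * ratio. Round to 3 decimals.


t_sec = 1040 * 3600 = 3744000
ratio = 2*sqrt(2.32e-09*3744000/(pi*0.46^2))
= min(1, 0.228617)
= 0.228617
M(t) = 1.4 * 0.228617 = 0.320 %

0.320


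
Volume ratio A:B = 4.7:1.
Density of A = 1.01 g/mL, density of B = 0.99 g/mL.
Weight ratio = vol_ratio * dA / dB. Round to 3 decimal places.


Wt ratio = 4.7 * 1.01 / 0.99
= 4.795

4.795


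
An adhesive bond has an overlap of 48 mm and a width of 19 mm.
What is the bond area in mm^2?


Bond area = overlap * width
= 48 * 19
= 912 mm^2

912


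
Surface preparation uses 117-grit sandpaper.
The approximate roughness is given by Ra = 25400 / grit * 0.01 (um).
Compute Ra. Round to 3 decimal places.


Ra = 25400 / 117 * 0.01
= 254 / 117
= 2.171 um

2.171


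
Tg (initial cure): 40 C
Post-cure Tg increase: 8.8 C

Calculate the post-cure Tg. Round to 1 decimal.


Post-cure Tg = 40 + 8.8 = 48.8 C

48.8


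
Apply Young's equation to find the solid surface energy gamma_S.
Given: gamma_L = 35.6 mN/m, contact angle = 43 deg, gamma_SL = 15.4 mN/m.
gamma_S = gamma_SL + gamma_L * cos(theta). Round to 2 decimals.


theta_rad = 43 * pi/180 = 0.750492
gamma_S = 15.4 + 35.6 * cos(0.750492)
= 41.44 mN/m

41.44


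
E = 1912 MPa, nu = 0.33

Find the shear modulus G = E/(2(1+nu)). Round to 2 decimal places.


G = 1912 / (2 * 1.33)
= 718.80 MPa

718.80


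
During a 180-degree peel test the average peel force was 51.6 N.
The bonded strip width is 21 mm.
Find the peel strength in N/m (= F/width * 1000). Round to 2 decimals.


Peel strength = F/width * 1000
= 51.6 / 21 * 1000
= 2457.14 N/m

2457.14


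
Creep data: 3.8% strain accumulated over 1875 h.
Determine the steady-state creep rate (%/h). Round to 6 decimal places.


Rate = 3.8 / 1875 = 0.002027 %/h

0.002027


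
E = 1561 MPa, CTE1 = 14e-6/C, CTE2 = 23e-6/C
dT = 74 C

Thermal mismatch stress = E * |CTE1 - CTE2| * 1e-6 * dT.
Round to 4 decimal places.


= 1561 * 9e-6 * 74
= 1.0396 MPa

1.0396


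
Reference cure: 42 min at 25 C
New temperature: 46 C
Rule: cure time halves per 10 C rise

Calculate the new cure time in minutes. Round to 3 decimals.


factor = 2^((46-25)/10) = 4.2871
t_new = 42 / 4.2871 = 9.797 min

9.797


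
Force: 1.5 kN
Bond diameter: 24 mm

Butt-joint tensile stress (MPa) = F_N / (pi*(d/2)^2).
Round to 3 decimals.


F_N = 1.5 * 1000 = 1500.0 N
A = pi*(12.0)^2 = 452.3893 mm^2
stress = 1500.0 / 452.3893 = 3.316 MPa

3.316


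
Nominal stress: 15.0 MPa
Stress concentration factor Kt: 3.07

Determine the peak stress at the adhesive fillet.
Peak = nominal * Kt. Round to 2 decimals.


Peak stress = 15.0 * 3.07
= 46.05 MPa

46.05


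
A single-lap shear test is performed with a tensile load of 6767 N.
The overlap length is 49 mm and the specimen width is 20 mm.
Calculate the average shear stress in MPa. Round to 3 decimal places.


Shear stress = F / (overlap * width)
= 6767 / (49 * 20)
= 6767 / 980
= 6.905 MPa

6.905


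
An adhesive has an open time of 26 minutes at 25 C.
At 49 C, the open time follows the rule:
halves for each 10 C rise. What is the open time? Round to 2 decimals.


Factor = 2^((49-25)/10) = 5.2780
Open time = 26 / 5.2780 = 4.93 min

4.93


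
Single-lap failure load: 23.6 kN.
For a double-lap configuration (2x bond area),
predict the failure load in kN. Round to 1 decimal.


Failure load = 23.6 * 2 = 47.2 kN

47.2


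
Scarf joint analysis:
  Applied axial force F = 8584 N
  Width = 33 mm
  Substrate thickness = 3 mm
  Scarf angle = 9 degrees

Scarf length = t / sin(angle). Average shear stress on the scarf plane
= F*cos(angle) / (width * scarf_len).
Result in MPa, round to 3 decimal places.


Scarf length = 3 / sin(9 deg) = 19.1774 mm
cos(9 deg) = 0.987688
Shear = 8584 * 0.987688 / (33 * 19.1774)
= 13.397 MPa

13.397


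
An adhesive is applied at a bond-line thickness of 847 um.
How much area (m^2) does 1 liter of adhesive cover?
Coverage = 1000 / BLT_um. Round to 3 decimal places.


Coverage = 1000 / 847 = 1.181 m^2

1.181


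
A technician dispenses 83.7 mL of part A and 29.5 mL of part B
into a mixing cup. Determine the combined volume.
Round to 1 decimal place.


Combined volume = 83.7 + 29.5
= 113.2 mL

113.2


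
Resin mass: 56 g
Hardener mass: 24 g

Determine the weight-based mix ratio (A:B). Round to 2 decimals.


Ratio = 56 / 24 = 2.33

2.33


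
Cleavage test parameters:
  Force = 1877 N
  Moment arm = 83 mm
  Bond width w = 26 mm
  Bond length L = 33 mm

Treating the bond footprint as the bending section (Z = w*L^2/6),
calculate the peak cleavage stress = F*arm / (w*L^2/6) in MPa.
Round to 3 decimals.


M = 1877 * 83 = 155791 N*mm
Z = 26 * 33^2 / 6 = 28314 / 6 mm^3
sigma = M / Z = 6 * 155791 / 28314 = 934746 / 28314
= 33.014 MPa

33.014


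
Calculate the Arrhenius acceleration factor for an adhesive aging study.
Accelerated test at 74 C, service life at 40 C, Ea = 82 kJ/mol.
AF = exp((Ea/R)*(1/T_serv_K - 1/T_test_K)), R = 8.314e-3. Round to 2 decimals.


T_test = 347.15 K, T_serv = 313.15 K
Ea/R = 82 / 0.008314 = 9862.88
AF = exp(9862.88 * (1/313.15 - 1/347.15))
= 21.86

21.86


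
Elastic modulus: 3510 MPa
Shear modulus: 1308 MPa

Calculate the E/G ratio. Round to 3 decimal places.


E / G = 3510 / 1308 = 2.683

2.683


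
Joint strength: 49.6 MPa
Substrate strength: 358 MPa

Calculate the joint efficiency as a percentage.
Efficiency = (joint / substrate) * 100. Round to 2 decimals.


Efficiency = (49.6 / 358) * 100 = 13.85%

13.85


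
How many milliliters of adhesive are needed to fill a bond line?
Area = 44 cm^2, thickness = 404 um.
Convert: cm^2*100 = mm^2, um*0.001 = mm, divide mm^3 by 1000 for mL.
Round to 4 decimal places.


= (44 * 100) * (404 * 0.001) / 1000
= 1.7776 mL

1.7776


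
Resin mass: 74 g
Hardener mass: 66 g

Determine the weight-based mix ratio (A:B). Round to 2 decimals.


Ratio = 74 / 66 = 1.12

1.12


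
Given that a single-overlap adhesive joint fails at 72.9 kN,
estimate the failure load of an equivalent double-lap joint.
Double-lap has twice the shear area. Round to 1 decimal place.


Double-lap factor = 2
Expected load = 72.9 * 2 = 145.8 kN

145.8


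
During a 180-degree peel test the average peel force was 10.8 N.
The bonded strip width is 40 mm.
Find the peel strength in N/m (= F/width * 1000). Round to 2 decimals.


Peel strength = F/width * 1000
= 10.8 / 40 * 1000
= 270.00 N/m

270.00


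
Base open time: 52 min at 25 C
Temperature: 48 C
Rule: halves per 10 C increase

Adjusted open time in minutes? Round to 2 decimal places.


Acceleration = 2^((48-25)/10) = 4.9246
Open time = 52 / 4.9246 = 10.56 min

10.56


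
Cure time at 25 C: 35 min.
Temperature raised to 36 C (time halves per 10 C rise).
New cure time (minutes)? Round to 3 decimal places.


Acceleration factor = 2^(11/10) = 2.1435
New time = 35 / 2.1435 = 16.328 min

16.328


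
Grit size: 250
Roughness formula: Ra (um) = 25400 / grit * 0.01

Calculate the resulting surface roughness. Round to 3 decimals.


Ra = 25400 / 250 * 0.01
= 1.016 um

1.016


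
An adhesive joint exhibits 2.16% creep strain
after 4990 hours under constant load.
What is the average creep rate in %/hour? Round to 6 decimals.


Creep rate = strain / time
= 2.16 / 4990
= 0.000433 %/h

0.000433


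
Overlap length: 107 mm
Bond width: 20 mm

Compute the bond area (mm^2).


Bond area = 107 * 20 = 2140 mm^2

2140


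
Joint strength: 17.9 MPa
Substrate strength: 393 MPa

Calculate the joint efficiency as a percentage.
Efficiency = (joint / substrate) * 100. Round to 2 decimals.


Efficiency = (17.9 / 393) * 100 = 4.55%

4.55


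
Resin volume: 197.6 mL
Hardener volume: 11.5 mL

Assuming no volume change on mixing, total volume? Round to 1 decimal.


V_total = 197.6 + 11.5 = 209.1 mL

209.1


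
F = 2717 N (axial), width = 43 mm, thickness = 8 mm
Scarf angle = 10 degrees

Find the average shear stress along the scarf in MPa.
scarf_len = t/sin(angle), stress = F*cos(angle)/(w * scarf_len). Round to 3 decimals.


scarf_len = 8/sin(10 deg) = 46.0702
cos(10 deg) = 0.984808
stress = 2717*0.984808/(43*46.0702) = 1.351 MPa

1.351


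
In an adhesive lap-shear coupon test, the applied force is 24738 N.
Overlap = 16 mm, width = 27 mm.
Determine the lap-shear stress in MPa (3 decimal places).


stress = F / (overlap * width)
= 24738 / (16 * 27)
= 57.264 MPa

57.264


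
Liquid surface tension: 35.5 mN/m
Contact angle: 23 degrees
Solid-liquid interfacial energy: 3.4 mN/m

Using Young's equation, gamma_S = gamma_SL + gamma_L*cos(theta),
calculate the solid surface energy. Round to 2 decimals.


gamma_S = 3.4 + 35.5 * cos(23)
= 36.08 mN/m

36.08


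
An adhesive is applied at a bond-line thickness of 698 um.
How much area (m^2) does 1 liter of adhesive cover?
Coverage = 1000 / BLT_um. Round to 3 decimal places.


Coverage = 1000 / 698 = 1.433 m^2

1.433


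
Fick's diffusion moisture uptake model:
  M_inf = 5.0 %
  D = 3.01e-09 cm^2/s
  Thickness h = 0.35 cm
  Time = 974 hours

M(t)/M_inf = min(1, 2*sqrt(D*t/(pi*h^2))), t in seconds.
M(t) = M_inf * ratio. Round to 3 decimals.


t_sec = 974 * 3600 = 3506400
ratio = 2*sqrt(3.01e-09*3506400/(pi*0.35^2))
= min(1, 0.331208)
= 0.331208
M(t) = 5.0 * 0.331208 = 1.656 %

1.656


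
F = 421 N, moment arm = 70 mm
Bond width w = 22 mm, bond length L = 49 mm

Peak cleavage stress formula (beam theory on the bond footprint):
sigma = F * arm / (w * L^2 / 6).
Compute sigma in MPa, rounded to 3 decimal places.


sigma = (421 * 70) / (22 * 2401 / 6)
= 29470 * 6 / 52822
= 176820 / 52822
= 3.347 MPa

3.347


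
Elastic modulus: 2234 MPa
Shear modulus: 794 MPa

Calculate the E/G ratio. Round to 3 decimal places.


E / G = 2234 / 794 = 2.814

2.814


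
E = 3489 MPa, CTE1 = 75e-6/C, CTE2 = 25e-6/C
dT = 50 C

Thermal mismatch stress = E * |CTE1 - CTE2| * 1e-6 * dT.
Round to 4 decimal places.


= 3489 * 50e-6 * 50
= 8.7225 MPa

8.7225


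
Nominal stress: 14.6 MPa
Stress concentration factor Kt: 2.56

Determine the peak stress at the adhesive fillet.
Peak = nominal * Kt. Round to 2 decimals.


Peak stress = 14.6 * 2.56
= 37.38 MPa

37.38


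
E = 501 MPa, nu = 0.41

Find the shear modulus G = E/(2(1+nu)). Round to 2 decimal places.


G = 501 / (2 * 1.41)
= 177.66 MPa

177.66


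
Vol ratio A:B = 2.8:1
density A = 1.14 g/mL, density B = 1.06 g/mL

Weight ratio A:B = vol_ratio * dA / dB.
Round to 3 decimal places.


Weight ratio = 2.8 * 1.14 / 1.06
= 3.011

3.011


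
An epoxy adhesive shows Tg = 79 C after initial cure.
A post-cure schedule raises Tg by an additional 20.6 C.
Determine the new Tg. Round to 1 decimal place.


New Tg = 79 + 20.6
= 99.6 C

99.6


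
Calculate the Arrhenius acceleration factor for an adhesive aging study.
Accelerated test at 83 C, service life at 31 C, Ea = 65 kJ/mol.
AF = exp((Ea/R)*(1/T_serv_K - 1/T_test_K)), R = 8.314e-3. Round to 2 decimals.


T_test = 356.15 K, T_serv = 304.15 K
Ea/R = 65 / 0.008314 = 7818.14
AF = exp(7818.14 * (1/304.15 - 1/356.15))
= 42.65

42.65


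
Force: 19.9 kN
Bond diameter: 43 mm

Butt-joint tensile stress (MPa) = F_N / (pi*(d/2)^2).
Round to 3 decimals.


F_N = 19.9 * 1000 = 19900.0 N
A = pi*(21.5)^2 = 1452.2012 mm^2
stress = 19900.0 / 1452.2012 = 13.703 MPa

13.703


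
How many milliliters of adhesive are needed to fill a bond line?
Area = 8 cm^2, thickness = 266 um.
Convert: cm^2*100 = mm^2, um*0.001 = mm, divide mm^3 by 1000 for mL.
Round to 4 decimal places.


= (8 * 100) * (266 * 0.001) / 1000
= 0.2128 mL

0.2128


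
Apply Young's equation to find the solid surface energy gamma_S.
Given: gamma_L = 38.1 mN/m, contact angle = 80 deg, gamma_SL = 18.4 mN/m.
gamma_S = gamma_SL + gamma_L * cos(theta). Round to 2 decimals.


theta_rad = 80 * pi/180 = 1.396263
gamma_S = 18.4 + 38.1 * cos(1.396263)
= 25.02 mN/m

25.02


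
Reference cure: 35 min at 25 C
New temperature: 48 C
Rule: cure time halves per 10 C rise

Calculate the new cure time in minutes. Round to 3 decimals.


factor = 2^((48-25)/10) = 4.9246
t_new = 35 / 4.9246 = 7.107 min

7.107


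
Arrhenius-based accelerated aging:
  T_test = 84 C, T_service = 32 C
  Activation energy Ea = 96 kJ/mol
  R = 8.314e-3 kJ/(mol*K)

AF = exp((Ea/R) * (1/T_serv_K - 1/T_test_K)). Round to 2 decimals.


T_test_K = 357.15, T_serv_K = 305.15
AF = exp((96/8.314e-3) * (1/305.15 - 1/357.15))
= 246.99

246.99


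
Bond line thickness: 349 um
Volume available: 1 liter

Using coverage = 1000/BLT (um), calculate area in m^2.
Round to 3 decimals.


1 L = 1e6 mm^3, thickness = 349 um = 0.349 mm
Area = 1e6 / 0.349 mm^2 = (1e6 / 0.349) / 1e6 m^2 = 1000 / 349 m^2
= 2.865 m^2

2.865


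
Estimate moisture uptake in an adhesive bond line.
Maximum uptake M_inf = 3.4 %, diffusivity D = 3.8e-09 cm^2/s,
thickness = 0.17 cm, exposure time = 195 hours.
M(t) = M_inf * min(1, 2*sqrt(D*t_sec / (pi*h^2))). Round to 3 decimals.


Convert time: 195 h = 702000 s
ratio = min(1, 2*sqrt(3.8e-09*702000/(pi*0.17^2)))
= 0.342820
M(t) = 3.4 * 0.342820 = 1.166%

1.166


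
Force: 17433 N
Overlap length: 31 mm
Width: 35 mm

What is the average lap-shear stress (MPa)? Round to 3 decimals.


Average shear stress = F / (overlap * width)
= 17433 / (31 * 35)
= 16.067 MPa

16.067


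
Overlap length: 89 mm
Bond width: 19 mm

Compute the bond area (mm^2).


Bond area = 89 * 19 = 1691 mm^2

1691


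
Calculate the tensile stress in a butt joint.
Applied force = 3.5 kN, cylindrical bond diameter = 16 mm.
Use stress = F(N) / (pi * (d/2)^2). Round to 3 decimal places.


A = pi * 8.0^2 = 201.0619 mm^2
sigma = 3500.0 / 201.0619 = 17.408 MPa

17.408


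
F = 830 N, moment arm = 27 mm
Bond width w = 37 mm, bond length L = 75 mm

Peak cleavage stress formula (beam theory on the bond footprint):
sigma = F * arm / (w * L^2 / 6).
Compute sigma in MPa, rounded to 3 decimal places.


sigma = (830 * 27) / (37 * 5625 / 6)
= 22410 * 6 / 208125
= 134460 / 208125
= 0.646 MPa

0.646


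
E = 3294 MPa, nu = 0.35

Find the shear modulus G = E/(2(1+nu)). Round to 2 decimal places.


G = 3294 / (2 * 1.35)
= 1220.00 MPa

1220.00


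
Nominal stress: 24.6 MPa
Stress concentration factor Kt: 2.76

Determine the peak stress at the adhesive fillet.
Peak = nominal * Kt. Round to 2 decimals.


Peak stress = 24.6 * 2.76
= 67.90 MPa

67.90


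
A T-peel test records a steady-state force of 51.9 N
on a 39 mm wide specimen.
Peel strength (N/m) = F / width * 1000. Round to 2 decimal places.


Peel strength = 51.9 / 39 * 1000
= 1330.77 N/m

1330.77


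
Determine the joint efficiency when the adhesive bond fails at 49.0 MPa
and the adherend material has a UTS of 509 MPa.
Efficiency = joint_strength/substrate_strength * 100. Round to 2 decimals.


Joint efficiency = 49.0 / 509 * 100
= 9.63%

9.63
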